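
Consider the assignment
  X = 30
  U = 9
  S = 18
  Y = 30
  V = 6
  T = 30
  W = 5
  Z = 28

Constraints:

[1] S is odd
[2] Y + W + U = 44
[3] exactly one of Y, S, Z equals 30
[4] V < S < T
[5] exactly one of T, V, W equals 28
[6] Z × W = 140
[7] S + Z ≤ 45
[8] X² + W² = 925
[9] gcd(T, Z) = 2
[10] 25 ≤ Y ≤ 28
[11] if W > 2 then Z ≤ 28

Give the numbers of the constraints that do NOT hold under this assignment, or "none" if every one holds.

No — constraints 1, 5, 7, and 10 are not satisfied.

[1] S = 18 is even — fails.
[2] Y + W + U = 30 + 5 + 9 = 44 — holds.
[3] Y=30, S=18, Z=28; 1 of them equals 30 — holds.
[4] values 6 < 18 < 30 — holds.
[5] T=30, V=6, W=5; 0 of them equal 28, not exactly one — fails.
[6] Z × W = 28 × 5 = 140 — holds.
[7] S + Z = 18 + 28 = 46; 46 > 45, bound 45 not met — fails.
[8] X² + W² = 30² + 5² = 900 + 25 = 925 — holds.
[9] gcd(30, 28) = 2 — holds.
[10] Y = 30 is outside [25, 28] — fails.
[11] W = 5 > 2, so we need Z ≤ 28; Z = 28 ≤ 28 — holds.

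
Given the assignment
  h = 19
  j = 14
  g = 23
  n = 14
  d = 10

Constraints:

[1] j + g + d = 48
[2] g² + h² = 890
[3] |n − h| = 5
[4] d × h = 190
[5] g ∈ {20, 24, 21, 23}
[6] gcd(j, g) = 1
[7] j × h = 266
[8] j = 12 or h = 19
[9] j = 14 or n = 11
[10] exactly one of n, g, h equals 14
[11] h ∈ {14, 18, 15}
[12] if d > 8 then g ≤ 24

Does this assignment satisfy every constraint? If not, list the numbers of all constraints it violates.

No — constraints 1 and 11 are not satisfied.

[1] j + g + d = 14 + 23 + 10 = 47, not 48 — does not hold.
[2] g² + h² = 23² + 19² = 529 + 361 = 890 — holds.
[3] |14 − 19| = 5 — holds.
[4] d × h = 10 × 19 = 190 — holds.
[5] g = 23 is in {20, 24, 21, 23} — holds.
[6] gcd(14, 23) = 1 — holds.
[7] j × h = 14 × 19 = 266 — holds.
[8] j = 14 ≠ 12, but h = 19 = 19 (second disjunct) — holds.
[9] j = 14 = 14 (first disjunct) — holds.
[10] n=14, g=23, h=19; 1 of them equals 14 — holds.
[11] h = 19 is not in {14, 18, 15} — does not hold.
[12] d = 10 > 8, so we need g ≤ 24; g = 23 ≤ 24 — holds.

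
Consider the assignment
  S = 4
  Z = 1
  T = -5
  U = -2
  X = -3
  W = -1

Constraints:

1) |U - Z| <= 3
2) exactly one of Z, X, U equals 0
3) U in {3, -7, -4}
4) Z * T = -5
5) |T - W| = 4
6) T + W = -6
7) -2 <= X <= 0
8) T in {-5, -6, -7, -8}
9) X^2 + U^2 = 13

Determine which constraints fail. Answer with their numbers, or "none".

Constraints 2, 3, and 7 are violated.

1) |-2 - 1| = 3; 3 ≤ 3 — holds.
2) Z=1, X=-3, U=-2; 0 of them equal 0, not exactly one — does not hold.
3) U = -2 is not in {3, -7, -4} — does not hold.
4) Z * T = 1 * (-5) = -5 — holds.
5) |-5 - (-1)| = 4 — holds.
6) T + W = -5 + (-1) = -6 — holds.
7) X = -3 is outside [-2, 0] — does not hold.
8) T = -5 is in {-5, -6, -7, -8} — holds.
9) X^2 + U^2 = (-3)^2 + (-2)^2 = 9 + 4 = 13 — holds.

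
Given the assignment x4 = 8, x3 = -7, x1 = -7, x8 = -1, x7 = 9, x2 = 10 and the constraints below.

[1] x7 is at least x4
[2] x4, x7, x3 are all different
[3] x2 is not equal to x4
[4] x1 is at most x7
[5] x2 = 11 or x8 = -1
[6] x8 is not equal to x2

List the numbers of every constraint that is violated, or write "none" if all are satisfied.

The assignment satisfies every constraint.

[1] x7 = 9, x4 = 8; 9 ≥ 8  ✓
[2] values 8, 9, -7 are pairwise distinct  ✓
[3] x2 = 10, x4 = 8; distinct  ✓
[4] x1 = -7, x7 = 9; -7 ≤ 9  ✓
[5] x2 = 10 ≠ 11, but x8 = -1 = -1 (second disjunct)  ✓
[6] x8 = -1, x2 = 10; distinct  ✓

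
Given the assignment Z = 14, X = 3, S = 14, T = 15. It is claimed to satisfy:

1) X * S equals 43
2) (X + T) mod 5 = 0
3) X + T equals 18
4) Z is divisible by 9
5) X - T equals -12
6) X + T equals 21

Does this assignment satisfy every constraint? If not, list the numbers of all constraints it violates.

1) X * S = 3 * 14 = 42, not 43  no
2) X + T = 18; 18 mod 5 = 3, not 0  no
3) X + T = 3 + 15 = 18  yes
4) 14 = 9*1 + 5, so 9 does not divide 14  no
5) X - T = 3 - 15 = -12  yes
6) X + T = 3 + 15 = 18, not 21  no

Violated: 1, 2, 4, and 6.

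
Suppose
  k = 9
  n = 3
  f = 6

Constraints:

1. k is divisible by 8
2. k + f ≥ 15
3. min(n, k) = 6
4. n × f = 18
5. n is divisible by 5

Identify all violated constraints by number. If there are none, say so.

1. 9 = 8×1 + 1, so 8 does not divide 9  fails
2. k + f = 9 + 6 = 15; 15 ≥ 15  holds
3. min(3, 9) = 3, not 6  fails
4. n × f = 3 × 6 = 18  holds
5. 3 = 5×0 + 3, so 5 does not divide 3  fails

The assignment fails constraints 1, 3, and 5.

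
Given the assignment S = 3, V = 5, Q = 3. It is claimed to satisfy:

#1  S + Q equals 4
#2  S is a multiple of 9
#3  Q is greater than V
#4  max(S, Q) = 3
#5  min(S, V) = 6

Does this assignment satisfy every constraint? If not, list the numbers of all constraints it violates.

#1 S + Q = 3 + 3 = 6, not 4  false
#2 3 = 9*0 + 3, so 9 does not divide 3  false
#3 Q = 3, V = 5; 3 ≤ 5 (want >)  false
#4 max(3, 3) = 3  true
#5 min(3, 5) = 3, not 6  false

Constraints 1, 2, 3, and 5 do not hold.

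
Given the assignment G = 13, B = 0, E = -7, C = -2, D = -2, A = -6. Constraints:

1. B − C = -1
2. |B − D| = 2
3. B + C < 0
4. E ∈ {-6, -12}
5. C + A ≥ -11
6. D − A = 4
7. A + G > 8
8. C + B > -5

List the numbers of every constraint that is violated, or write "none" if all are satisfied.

Violated: 1, 4, and 7.

1. B − C = 0 − (-2) = 2, not -1 — violated.
2. |0 − (-2)| = 2 — OK.
3. B + C = 0 + (-2) = -2; -2 < 0 — OK.
4. E = -7 is not in {-6, -12} — violated.
5. C + A = -2 + (-6) = -8; -8 ≥ -11 — OK.
6. D − A = -2 − (-6) = 4 — OK.
7. A + G = -6 + 13 = 7; 7 ≤ 8, bound 8 not met — violated.
8. C + B = -2 + 0 = -2; -2 > -5 — OK.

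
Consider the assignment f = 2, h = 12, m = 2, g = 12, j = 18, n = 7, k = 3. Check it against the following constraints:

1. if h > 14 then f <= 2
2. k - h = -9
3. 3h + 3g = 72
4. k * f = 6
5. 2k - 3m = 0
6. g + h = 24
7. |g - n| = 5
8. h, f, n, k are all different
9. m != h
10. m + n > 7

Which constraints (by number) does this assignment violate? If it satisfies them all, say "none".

Yes — all constraints hold.

1. h = 12, not > 14; antecedent false, conditional vacuously true  true
2. k - h = 3 - 12 = -9  true
3. 3h + 3g = 3(12) + 3(12) = 72  true
4. k * f = 3 * 2 = 6  true
5. 2k - 3m = 2(3) - 3(2) = 0  true
6. g + h = 12 + 12 = 24  true
7. |12 - 7| = 5  true
8. values 12, 2, 7, 3 are pairwise distinct  true
9. m = 2, h = 12; distinct  true
10. m + n = 2 + 7 = 9; 9 > 7  true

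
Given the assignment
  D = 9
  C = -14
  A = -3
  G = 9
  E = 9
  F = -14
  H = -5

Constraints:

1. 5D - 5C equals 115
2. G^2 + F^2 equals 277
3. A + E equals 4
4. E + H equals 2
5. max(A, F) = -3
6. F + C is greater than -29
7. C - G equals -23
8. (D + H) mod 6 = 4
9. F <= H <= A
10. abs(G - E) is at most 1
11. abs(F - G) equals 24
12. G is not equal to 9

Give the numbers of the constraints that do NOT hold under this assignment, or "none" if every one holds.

1. 5D - 5C = 5(9) - 5(-14) = 115  yes
2. G^2 + F^2 = 9^2 + (-14)^2 = 81 + 196 = 277  yes
3. A + E = -3 + 9 = 6, not 4  no
4. E + H = 9 + (-5) = 4, not 2  no
5. max(-3, -14) = -3  yes
6. F + C = -14 + (-14) = -28; -28 > -29  yes
7. C - G = -14 - 9 = -23  yes
8. D + H = 4; 4 mod 6 = 4  yes
9. values -14 <= -5 <= -3  yes
10. abs(9 - 9) = 0; 0 ≤ 1  yes
11. abs(-14 - 9) = 23, not 24  no
12. G = 9, but 9 is required to differ  no

Constraints 3, 4, 11, and 12 are violated.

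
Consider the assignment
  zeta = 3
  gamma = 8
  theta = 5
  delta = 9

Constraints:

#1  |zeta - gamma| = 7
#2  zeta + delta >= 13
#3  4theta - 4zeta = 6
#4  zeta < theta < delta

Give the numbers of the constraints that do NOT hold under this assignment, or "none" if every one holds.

The assignment fails constraints 1, 2, and 3.

#1 |3 - 8| = 5, not 7  ✗
#2 zeta + delta = 3 + 9 = 12; 12 < 13, bound 13 not met  ✗
#3 4theta - 4zeta = 4(5) - 4(3) = 8, not 6  ✗
#4 values 3 < 5 < 9  ✓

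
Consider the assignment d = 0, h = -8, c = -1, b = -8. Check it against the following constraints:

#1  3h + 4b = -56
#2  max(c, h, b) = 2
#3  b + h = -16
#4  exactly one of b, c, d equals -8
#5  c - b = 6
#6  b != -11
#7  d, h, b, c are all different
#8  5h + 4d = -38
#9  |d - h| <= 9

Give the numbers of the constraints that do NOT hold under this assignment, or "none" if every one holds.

Constraints 2, 5, 7, 8 are violated.

#1 3h + 4b = 3(-8) + 4(-8) = -56 — holds.
#2 max(-1, -8, -8) = -1, not 2 — does not hold.
#3 b + h = -8 + (-8) = -16 — holds.
#4 b=-8, c=-1, d=0; 1 of them equals -8 — holds.
#5 c - b = -1 - (-8) = 7, not 6 — does not hold.
#6 b = -8, and -8 ≠ -11 — holds.
#7 h = b = -8, not all different — does not hold.
#8 5h + 4d = 5(-8) + 4(0) = -40, not -38 — does not hold.
#9 |0 - (-8)| = 8; 8 ≤ 9 — holds.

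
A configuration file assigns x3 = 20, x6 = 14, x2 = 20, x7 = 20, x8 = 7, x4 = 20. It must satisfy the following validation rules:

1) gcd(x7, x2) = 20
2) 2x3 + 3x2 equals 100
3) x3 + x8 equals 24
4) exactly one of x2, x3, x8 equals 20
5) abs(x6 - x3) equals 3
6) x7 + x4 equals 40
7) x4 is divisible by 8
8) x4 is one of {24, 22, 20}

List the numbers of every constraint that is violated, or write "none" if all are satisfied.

1) gcd(20, 20) = 20  holds
2) 2x3 + 3x2 = 2(20) + 3(20) = 100  holds
3) x3 + x8 = 20 + 7 = 27, not 24  fails
4) x2=20, x3=20, x8=7; 2 of them equal 20, not exactly one  fails
5) abs(14 - 20) = 6, not 3  fails
6) x7 + x4 = 20 + 20 = 40  holds
7) 20 = 8*2 + 4, so 8 does not divide 20  fails
8) x4 = 20 is in {24, 22, 20}  holds

Constraints 3, 4, 5, 7 do not hold.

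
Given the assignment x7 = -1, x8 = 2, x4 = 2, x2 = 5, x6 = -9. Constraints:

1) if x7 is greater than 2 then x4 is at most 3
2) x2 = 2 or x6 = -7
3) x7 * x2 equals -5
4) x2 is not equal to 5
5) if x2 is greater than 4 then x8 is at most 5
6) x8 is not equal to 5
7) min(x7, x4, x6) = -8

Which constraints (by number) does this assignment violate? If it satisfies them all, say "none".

Constraints 2, 4, and 7 do not hold.

1) x7 = -1, not > 2; antecedent false, conditional vacuously true — satisfied.
2) x2 = 5 ≠ 2 and x6 = -9 ≠ -7; both disjuncts false — violated.
3) x7 * x2 = -1 * 5 = -5 — satisfied.
4) x2 = 5, but 5 is required to differ — violated.
5) x2 = 5 > 4, so we need x8 ≤ 5; x8 = 2 ≤ 5 — satisfied.
6) x8 = 2, and 2 ≠ 5 — satisfied.
7) min(-1, 2, -9) = -9, not -8 — violated.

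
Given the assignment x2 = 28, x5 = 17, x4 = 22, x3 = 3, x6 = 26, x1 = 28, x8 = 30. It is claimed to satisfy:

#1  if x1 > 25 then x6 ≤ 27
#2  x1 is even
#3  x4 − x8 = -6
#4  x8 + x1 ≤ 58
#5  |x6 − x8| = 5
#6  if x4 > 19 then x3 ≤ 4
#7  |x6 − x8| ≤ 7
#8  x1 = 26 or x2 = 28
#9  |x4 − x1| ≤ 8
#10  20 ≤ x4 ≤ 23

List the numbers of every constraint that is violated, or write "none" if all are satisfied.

Constraints 3 and 5 are violated.

#1 x1 = 28 > 25, so we need x6 ≤ 27; x6 = 26 ≤ 27 — satisfied.
#2 x1 = 28 is even — satisfied.
#3 x4 − x8 = 22 − 30 = -8, not -6 — violated.
#4 x8 + x1 = 30 + 28 = 58; 58 ≤ 58 — satisfied.
#5 |26 − 30| = 4, not 5 — violated.
#6 x4 = 22 > 19, so we need x3 ≤ 4; x3 = 3 ≤ 4 — satisfied.
#7 |26 − 30| = 4; 4 ≤ 7 — satisfied.
#8 x1 = 28 ≠ 26, but x2 = 28 = 28 (second disjunct) — satisfied.
#9 |22 − 28| = 6; 6 ≤ 8 — satisfied.
#10 x4 = 22 lies in [20, 23] — satisfied.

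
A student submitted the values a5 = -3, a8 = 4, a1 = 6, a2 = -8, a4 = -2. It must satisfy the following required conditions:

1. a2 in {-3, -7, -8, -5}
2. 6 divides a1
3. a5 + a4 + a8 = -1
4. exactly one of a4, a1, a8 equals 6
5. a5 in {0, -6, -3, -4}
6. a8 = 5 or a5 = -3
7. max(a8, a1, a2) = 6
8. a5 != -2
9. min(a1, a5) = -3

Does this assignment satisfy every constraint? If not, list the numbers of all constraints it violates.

No violations.

1. a2 = -8 is in {-3, -7, -8, -5} — satisfied.
2. 6 / 6 = 1, so 6 divides 6 — satisfied.
3. a5 + a4 + a8 = -3 + (-2) + 4 = -1 — satisfied.
4. a4=-2, a1=6, a8=4; 1 of them equals 6 — satisfied.
5. a5 = -3 is in {0, -6, -3, -4} — satisfied.
6. a8 = 4 ≠ 5, but a5 = -3 = -3 (second disjunct) — satisfied.
7. max(4, 6, -8) = 6 — satisfied.
8. a5 = -3, and -3 ≠ -2 — satisfied.
9. min(6, -3) = -3 — satisfied.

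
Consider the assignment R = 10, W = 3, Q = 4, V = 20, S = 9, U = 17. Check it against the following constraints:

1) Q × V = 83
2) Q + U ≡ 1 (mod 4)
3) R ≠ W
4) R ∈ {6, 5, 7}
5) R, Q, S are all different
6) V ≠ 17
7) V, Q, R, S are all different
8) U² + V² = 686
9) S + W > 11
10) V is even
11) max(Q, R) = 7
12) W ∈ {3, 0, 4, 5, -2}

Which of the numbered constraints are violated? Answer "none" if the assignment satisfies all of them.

1) Q × V = 4 × 20 = 80, not 83 — violated.
2) Q + U = 21; 21 mod 4 = 1 — satisfied.
3) R = 10, W = 3; distinct — satisfied.
4) R = 10 is not in {6, 5, 7} — violated.
5) values 10, 4, 9 are pairwise distinct — satisfied.
6) V = 20, and 20 ≠ 17 — satisfied.
7) values 20, 4, 10, 9 are pairwise distinct — satisfied.
8) U² + V² = 17² + 20² = 289 + 400 = 689, not 686 — violated.
9) S + W = 9 + 3 = 12; 12 > 11 — satisfied.
10) V = 20 is even — satisfied.
11) max(4, 10) = 10, not 7 — violated.
12) W = 3 is in {3, 0, 4, 5, -2} — satisfied.

Violated: 1, 4, 8, and 11.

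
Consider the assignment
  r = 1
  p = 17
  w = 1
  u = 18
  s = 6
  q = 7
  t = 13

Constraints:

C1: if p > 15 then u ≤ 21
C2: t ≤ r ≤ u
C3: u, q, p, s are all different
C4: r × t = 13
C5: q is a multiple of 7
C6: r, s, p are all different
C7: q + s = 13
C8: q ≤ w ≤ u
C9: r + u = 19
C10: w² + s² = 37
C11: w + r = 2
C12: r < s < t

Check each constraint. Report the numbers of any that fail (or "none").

C1: p = 17 > 15, so we need u ≤ 21; u = 18 ≤ 21 — OK.
C2: values 13, 1, 18; t = 13 is not ≤ r = 1 — violated.
C3: values 18, 7, 17, 6 are pairwise distinct — OK.
C4: r × t = 1 × 13 = 13 — OK.
C5: 7 / 7 = 1, so 7 divides 7 — OK.
C6: values 1, 6, 17 are pairwise distinct — OK.
C7: q + s = 7 + 6 = 13 — OK.
C8: values 7, 1, 18; q = 7 is not ≤ w = 1 — violated.
C9: r + u = 1 + 18 = 19 — OK.
C10: w² + s² = 1² + 6² = 1 + 36 = 37 — OK.
C11: w + r = 1 + 1 = 2 — OK.
C12: values 1 < 6 < 13 — OK.

No — constraints 2 and 8 are not satisfied.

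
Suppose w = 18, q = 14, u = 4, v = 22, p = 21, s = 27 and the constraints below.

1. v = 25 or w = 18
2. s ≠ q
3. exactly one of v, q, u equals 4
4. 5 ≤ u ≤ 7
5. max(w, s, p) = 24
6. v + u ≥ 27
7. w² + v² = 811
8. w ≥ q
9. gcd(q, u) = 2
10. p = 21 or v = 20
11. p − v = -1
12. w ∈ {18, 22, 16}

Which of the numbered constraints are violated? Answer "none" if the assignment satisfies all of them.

No — constraints 4, 5, 6, and 7 are not satisfied.

1. v = 22 ≠ 25, but w = 18 = 18 (second disjunct) — OK.
2. s = 27, q = 14; distinct — OK.
3. v=22, q=14, u=4; 1 of them equals 4 — OK.
4. u = 4 is outside [5, 7] — violated.
5. max(18, 27, 21) = 27, not 24 — violated.
6. v + u = 22 + 4 = 26; 26 < 27, bound 27 not met — violated.
7. w² + v² = 18² + 22² = 324 + 484 = 808, not 811 — violated.
8. w = 18, q = 14; 18 ≥ 14 — OK.
9. gcd(14, 4) = 2 — OK.
10. p = 21 = 21 (first disjunct) — OK.
11. p − v = 21 − 22 = -1 — OK.
12. w = 18 is in {18, 22, 16} — OK.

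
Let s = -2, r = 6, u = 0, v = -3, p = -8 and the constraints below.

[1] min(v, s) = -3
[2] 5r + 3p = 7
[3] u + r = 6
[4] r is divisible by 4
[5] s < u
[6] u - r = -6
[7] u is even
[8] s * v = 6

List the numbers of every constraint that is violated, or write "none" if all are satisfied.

Constraints 2 and 4 do not hold.

[1] min(-3, -2) = -3  holds
[2] 5r + 3p = 5(6) + 3(-8) = 6, not 7  fails
[3] u + r = 0 + 6 = 6  holds
[4] 6 = 4*1 + 2, so 4 does not divide 6  fails
[5] s = -2, u = 0; -2 < 0  holds
[6] u - r = 0 - 6 = -6  holds
[7] u = 0 is even  holds
[8] s * v = -2 * (-3) = 6  holds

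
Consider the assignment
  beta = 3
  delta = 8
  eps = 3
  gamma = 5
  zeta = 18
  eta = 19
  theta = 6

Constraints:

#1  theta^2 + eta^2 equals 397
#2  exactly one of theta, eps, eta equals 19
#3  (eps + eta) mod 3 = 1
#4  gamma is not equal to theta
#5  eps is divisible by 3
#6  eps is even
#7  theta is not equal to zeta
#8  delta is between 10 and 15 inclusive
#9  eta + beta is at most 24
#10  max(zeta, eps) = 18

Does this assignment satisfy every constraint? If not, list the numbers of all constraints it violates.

#1 theta^2 + eta^2 = 6^2 + 19^2 = 36 + 361 = 397 — satisfied.
#2 theta=6, eps=3, eta=19; 1 of them equals 19 — satisfied.
#3 eps + eta = 22; 22 mod 3 = 1 — satisfied.
#4 gamma = 5, theta = 6; distinct — satisfied.
#5 3 / 3 = 1, so 3 divides 3 — satisfied.
#6 eps = 3 is odd — violated.
#7 theta = 6, zeta = 18; distinct — satisfied.
#8 delta = 8 is outside [10, 15] — violated.
#9 eta + beta = 19 + 3 = 22; 22 ≤ 24 — satisfied.
#10 max(18, 3) = 18 — satisfied.

Constraints 6, 8 do not hold.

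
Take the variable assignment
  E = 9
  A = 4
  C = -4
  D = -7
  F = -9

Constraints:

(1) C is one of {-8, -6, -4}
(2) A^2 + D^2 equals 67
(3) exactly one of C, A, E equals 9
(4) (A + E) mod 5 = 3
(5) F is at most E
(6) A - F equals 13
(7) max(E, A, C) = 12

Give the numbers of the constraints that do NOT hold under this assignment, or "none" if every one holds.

The assignment fails constraints 2 and 7.

(1) C = -4 is in {-8, -6, -4} — holds.
(2) A^2 + D^2 = 4^2 + (-7)^2 = 16 + 49 = 65, not 67 — fails.
(3) C=-4, A=4, E=9; 1 of them equals 9 — holds.
(4) A + E = 13; 13 mod 5 = 3 — holds.
(5) F = -9, E = 9; -9 ≤ 9 — holds.
(6) A - F = 4 - (-9) = 13 — holds.
(7) max(9, 4, -4) = 9, not 12 — fails.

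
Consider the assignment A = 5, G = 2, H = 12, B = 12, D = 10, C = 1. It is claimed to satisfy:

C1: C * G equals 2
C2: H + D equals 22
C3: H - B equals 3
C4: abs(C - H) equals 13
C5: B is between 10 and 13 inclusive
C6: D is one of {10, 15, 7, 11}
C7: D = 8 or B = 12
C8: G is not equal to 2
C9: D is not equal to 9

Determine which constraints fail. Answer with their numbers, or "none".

Violated: 3, 4, and 8.

C1: C * G = 1 * 2 = 2  ✔
C2: H + D = 12 + 10 = 22  ✔
C3: H - B = 12 - 12 = 0, not 3  ✘
C4: abs(1 - 12) = 11, not 13  ✘
C5: B = 12 lies in [10, 13]  ✔
C6: D = 10 is in {10, 15, 7, 11}  ✔
C7: D = 10 ≠ 8, but B = 12 = 12 (second disjunct)  ✔
C8: G = 2, but 2 is required to differ  ✘
C9: D = 10, and 10 ≠ 9  ✔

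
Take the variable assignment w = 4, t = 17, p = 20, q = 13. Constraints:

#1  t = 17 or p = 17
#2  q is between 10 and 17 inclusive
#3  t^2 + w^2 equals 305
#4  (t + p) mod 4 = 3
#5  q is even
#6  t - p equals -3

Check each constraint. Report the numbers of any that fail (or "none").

#1 t = 17 = 17 (first disjunct) — satisfied.
#2 q = 13 lies in [10, 17] — satisfied.
#3 t^2 + w^2 = 17^2 + 4^2 = 289 + 16 = 305 — satisfied.
#4 t + p = 37; 37 mod 4 = 1, not 3 — violated.
#5 q = 13 is odd — violated.
#6 t - p = 17 - 20 = -3 — satisfied.

Constraints 4 and 5 are violated.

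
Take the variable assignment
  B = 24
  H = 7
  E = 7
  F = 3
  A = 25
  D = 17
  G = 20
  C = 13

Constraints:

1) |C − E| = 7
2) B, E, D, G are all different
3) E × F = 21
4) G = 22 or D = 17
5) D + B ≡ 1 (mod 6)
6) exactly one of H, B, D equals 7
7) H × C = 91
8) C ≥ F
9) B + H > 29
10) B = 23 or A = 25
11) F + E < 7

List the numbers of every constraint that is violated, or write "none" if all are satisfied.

Constraints 1, 5, and 11 are violated.

1) |13 − 7| = 6, not 7 — violated.
2) values 24, 7, 17, 20 are pairwise distinct — OK.
3) E × F = 7 × 3 = 21 — OK.
4) G = 20 ≠ 22, but D = 17 = 17 (second disjunct) — OK.
5) D + B = 41; 41 mod 6 = 5, not 1 — violated.
6) H=7, B=24, D=17; 1 of them equals 7 — OK.
7) H × C = 7 × 13 = 91 — OK.
8) C = 13, F = 3; 13 ≥ 3 — OK.
9) B + H = 24 + 7 = 31; 31 > 29 — OK.
10) B = 24 ≠ 23, but A = 25 = 25 (second disjunct) — OK.
11) F + E = 3 + 7 = 10; 10 ≥ 7, bound 7 not met — violated.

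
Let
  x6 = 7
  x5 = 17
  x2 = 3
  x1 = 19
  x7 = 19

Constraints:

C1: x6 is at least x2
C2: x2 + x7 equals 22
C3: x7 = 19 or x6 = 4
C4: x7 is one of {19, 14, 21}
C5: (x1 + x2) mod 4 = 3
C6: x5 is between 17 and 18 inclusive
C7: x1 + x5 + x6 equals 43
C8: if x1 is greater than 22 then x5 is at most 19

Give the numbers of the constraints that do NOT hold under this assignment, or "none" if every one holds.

C1: x6 = 7, x2 = 3; 7 ≥ 3  yes
C2: x2 + x7 = 3 + 19 = 22  yes
C3: x7 = 19 = 19 (first disjunct)  yes
C4: x7 = 19 is in {19, 14, 21}  yes
C5: x1 + x2 = 22; 22 mod 4 = 2, not 3  no
C6: x5 = 17 lies in [17, 18]  yes
C7: x1 + x5 + x6 = 19 + 17 + 7 = 43  yes
C8: x1 = 19, not > 22; antecedent false, conditional vacuously true  yes

Constraint 5 is violated.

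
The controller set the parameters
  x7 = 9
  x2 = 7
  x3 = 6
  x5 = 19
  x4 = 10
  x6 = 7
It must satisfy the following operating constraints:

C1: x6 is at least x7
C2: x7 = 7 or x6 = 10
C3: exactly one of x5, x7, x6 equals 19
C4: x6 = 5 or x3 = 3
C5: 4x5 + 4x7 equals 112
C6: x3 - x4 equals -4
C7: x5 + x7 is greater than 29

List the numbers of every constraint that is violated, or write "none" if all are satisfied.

C1: x6 = 7, x7 = 9; 7 < 9 (want ≥) — violated.
C2: x7 = 9 ≠ 7 and x6 = 7 ≠ 10; both disjuncts false — violated.
C3: x5=19, x7=9, x6=7; 1 of them equals 19 — satisfied.
C4: x6 = 7 ≠ 5 and x3 = 6 ≠ 3; both disjuncts false — violated.
C5: 4x5 + 4x7 = 4(19) + 4(9) = 112 — satisfied.
C6: x3 - x4 = 6 - 10 = -4 — satisfied.
C7: x5 + x7 = 19 + 9 = 28; 28 ≤ 29, bound 29 not met — violated.

Constraints 1, 2, 4, 7 are violated.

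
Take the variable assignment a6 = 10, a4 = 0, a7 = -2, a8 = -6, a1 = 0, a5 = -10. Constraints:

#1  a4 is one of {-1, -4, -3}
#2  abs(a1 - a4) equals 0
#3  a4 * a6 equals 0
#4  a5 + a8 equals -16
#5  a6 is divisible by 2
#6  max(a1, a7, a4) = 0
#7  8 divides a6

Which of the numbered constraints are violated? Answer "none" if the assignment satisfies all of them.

Constraints 1, 7 do not hold.

#1 a4 = 0 is not in {-1, -4, -3}  false
#2 abs(0 - 0) = 0  true
#3 a4 * a6 = 0 * 10 = 0  true
#4 a5 + a8 = -10 + (-6) = -16  true
#5 10 / 2 = 5, so 2 divides 10  true
#6 max(0, -2, 0) = 0  true
#7 10 = 8*1 + 2, so 8 does not divide 10  false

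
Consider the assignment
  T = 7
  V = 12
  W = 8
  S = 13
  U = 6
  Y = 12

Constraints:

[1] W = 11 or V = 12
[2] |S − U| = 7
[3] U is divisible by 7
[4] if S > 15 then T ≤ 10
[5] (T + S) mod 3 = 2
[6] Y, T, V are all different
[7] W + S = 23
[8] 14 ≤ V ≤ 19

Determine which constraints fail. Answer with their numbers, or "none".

[1] W = 8 ≠ 11, but V = 12 = 12 (second disjunct) — holds.
[2] |13 − 6| = 7 — holds.
[3] 6 = 7×0 + 6, so 7 does not divide 6 — fails.
[4] S = 13, not > 15; antecedent false, conditional vacuously true — holds.
[5] T + S = 20; 20 mod 3 = 2 — holds.
[6] Y = V = 12, not all different — fails.
[7] W + S = 8 + 13 = 21, not 23 — fails.
[8] V = 12 is outside [14, 19] — fails.

Violated: 3, 6, 7, and 8.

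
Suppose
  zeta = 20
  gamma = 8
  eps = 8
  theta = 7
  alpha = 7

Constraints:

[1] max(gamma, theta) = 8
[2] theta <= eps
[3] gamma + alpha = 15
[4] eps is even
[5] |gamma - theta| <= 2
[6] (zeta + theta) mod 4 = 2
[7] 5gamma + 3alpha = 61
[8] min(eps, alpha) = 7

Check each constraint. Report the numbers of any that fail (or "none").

Violated: 6.

[1] max(8, 7) = 8 — holds.
[2] theta = 7, eps = 8; 7 ≤ 8 — holds.
[3] gamma + alpha = 8 + 7 = 15 — holds.
[4] eps = 8 is even — holds.
[5] |8 - 7| = 1; 1 ≤ 2 — holds.
[6] zeta + theta = 27; 27 mod 4 = 3, not 2 — does not hold.
[7] 5gamma + 3alpha = 5(8) + 3(7) = 61 — holds.
[8] min(8, 7) = 7 — holds.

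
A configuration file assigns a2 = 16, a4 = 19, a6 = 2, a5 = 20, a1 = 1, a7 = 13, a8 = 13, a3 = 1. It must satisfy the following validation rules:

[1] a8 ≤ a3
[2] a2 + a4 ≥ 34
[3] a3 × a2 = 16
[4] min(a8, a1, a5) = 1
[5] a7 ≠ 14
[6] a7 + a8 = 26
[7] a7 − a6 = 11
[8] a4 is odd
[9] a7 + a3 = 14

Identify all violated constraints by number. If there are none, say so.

[1] a8 = 13, a3 = 1; 13 > 1 (want ≤) — violated.
[2] a2 + a4 = 16 + 19 = 35; 35 ≥ 34 — satisfied.
[3] a3 × a2 = 1 × 16 = 16 — satisfied.
[4] min(13, 1, 20) = 1 — satisfied.
[5] a7 = 13, and 13 ≠ 14 — satisfied.
[6] a7 + a8 = 13 + 13 = 26 — satisfied.
[7] a7 − a6 = 13 − 2 = 11 — satisfied.
[8] a4 = 19 is odd — satisfied.
[9] a7 + a3 = 13 + 1 = 14 — satisfied.

No — constraint 1 is not satisfied.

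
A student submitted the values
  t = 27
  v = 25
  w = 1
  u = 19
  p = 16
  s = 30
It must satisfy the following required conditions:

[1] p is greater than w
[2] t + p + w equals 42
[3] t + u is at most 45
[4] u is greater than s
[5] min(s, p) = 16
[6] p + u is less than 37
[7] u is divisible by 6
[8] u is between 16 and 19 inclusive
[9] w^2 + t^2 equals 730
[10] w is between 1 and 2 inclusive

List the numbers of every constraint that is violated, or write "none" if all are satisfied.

[1] p = 16, w = 1; 16 > 1  ✔
[2] t + p + w = 27 + 16 + 1 = 44, not 42  ✘
[3] t + u = 27 + 19 = 46; 46 > 45, bound 45 not met  ✘
[4] u = 19, s = 30; 19 ≤ 30 (want >)  ✘
[5] min(30, 16) = 16  ✔
[6] p + u = 16 + 19 = 35; 35 < 37  ✔
[7] 19 = 6*3 + 1, so 6 does not divide 19  ✘
[8] u = 19 lies in [16, 19]  ✔
[9] w^2 + t^2 = 1^2 + 27^2 = 1 + 729 = 730  ✔
[10] w = 1 lies in [1, 2]  ✔

Violated: 2, 3, 4, and 7.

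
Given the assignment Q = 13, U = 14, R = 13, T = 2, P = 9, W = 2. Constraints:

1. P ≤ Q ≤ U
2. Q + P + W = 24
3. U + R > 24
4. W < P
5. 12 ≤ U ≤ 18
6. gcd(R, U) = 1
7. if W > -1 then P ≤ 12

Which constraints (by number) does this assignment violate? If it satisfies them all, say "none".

Yes — all constraints hold.

1. values 9 ≤ 13 ≤ 14  ✓
2. Q + P + W = 13 + 9 + 2 = 24  ✓
3. U + R = 14 + 13 = 27; 27 > 24  ✓
4. W = 2, P = 9; 2 < 9  ✓
5. U = 14 lies in [12, 18]  ✓
6. gcd(13, 14) = 1  ✓
7. W = 2 > -1, so we need P ≤ 12; P = 9 ≤ 12  ✓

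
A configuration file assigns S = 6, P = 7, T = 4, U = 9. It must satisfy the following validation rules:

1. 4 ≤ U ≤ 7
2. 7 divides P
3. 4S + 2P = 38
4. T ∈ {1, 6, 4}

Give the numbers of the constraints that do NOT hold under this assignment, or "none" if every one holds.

1. U = 9 is outside [4, 7]  false
2. 7 / 7 = 1, so 7 divides 7  true
3. 4S + 2P = 4(6) + 2(7) = 38  true
4. T = 4 is in {1, 6, 4}  true

The assignment fails constraint 1.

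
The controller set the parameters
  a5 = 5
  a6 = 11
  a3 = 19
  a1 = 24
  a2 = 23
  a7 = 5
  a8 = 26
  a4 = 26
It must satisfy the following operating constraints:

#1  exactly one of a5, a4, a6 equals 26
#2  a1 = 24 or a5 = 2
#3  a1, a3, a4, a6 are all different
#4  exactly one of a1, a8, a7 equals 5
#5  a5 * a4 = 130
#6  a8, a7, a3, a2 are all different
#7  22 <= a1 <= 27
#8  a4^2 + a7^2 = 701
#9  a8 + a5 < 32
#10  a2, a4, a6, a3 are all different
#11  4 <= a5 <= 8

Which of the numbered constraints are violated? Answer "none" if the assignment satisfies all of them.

#1 a5=5, a4=26, a6=11; 1 of them equals 26  ✔
#2 a1 = 24 = 24 (first disjunct)  ✔
#3 values 24, 19, 26, 11 are pairwise distinct  ✔
#4 a1=24, a8=26, a7=5; 1 of them equals 5  ✔
#5 a5 * a4 = 5 * 26 = 130  ✔
#6 values 26, 5, 19, 23 are pairwise distinct  ✔
#7 a1 = 24 lies in [22, 27]  ✔
#8 a4^2 + a7^2 = 26^2 + 5^2 = 676 + 25 = 701  ✔
#9 a8 + a5 = 26 + 5 = 31; 31 < 32  ✔
#10 values 23, 26, 11, 19 are pairwise distinct  ✔
#11 a5 = 5 lies in [4, 8]  ✔

All constraints are satisfied.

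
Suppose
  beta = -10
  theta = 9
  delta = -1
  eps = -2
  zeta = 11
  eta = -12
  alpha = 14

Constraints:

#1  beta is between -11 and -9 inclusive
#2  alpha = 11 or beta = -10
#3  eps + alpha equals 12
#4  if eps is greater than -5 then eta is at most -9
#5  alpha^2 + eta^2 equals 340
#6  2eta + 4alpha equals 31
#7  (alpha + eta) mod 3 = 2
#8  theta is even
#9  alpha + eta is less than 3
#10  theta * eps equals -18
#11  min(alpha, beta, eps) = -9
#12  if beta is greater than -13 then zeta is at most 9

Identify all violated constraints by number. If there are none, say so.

#1 beta = -10 lies in [-11, -9]  ✔
#2 alpha = 14 ≠ 11, but beta = -10 = -10 (second disjunct)  ✔
#3 eps + alpha = -2 + 14 = 12  ✔
#4 eps = -2 > -5, so we need eta ≤ -9; eta = -12 ≤ -9  ✔
#5 alpha^2 + eta^2 = 14^2 + (-12)^2 = 196 + 144 = 340  ✔
#6 2eta + 4alpha = 2(-12) + 4(14) = 32, not 31  ✘
#7 alpha + eta = 2; 2 mod 3 = 2  ✔
#8 theta = 9 is odd  ✘
#9 alpha + eta = 14 + (-12) = 2; 2 < 3  ✔
#10 theta * eps = 9 * (-2) = -18  ✔
#11 min(14, -10, -2) = -10, not -9  ✘
#12 beta = -10 > -13, so we need zeta ≤ 9; but zeta = 11 > 9  ✘

Constraints 6, 8, 11, 12 do not hold.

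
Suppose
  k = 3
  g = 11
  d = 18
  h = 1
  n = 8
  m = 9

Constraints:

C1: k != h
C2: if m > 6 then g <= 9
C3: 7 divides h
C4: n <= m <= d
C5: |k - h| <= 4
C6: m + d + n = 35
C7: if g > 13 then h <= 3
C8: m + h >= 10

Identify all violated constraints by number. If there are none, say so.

C1: k = 3, h = 1; distinct  true
C2: m = 9 > 6, so we need g ≤ 9; but g = 11 > 9  false
C3: 1 = 7*0 + 1, so 7 does not divide 1  false
C4: values 8 <= 9 <= 18  true
C5: |3 - 1| = 2; 2 ≤ 4  true
C6: m + d + n = 9 + 18 + 8 = 35  true
C7: g = 11, not > 13; antecedent false, conditional vacuously true  true
C8: m + h = 9 + 1 = 10; 10 ≥ 10  true

Constraints 2 and 3 are violated.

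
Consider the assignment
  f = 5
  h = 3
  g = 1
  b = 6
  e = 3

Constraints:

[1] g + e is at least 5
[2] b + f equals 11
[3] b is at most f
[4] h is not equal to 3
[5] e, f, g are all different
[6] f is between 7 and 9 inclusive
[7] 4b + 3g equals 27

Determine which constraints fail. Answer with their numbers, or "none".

[1] g + e = 1 + 3 = 4; 4 < 5, bound 5 not met  ✗
[2] b + f = 6 + 5 = 11  ✓
[3] b = 6, f = 5; 6 > 5 (want ≤)  ✗
[4] h = 3, but 3 is required to differ  ✗
[5] values 3, 5, 1 are pairwise distinct  ✓
[6] f = 5 is outside [7, 9]  ✗
[7] 4b + 3g = 4(6) + 3(1) = 27  ✓

Constraints 1, 3, 4, and 6 do not hold.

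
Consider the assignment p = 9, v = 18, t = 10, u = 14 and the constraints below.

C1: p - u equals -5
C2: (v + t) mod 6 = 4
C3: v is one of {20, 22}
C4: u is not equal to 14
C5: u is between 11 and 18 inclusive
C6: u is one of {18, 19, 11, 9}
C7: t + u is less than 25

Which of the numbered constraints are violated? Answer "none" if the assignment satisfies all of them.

C1: p - u = 9 - 14 = -5  true
C2: v + t = 28; 28 mod 6 = 4  true
C3: v = 18 is not in {20, 22}  false
C4: u = 14, but 14 is required to differ  false
C5: u = 14 lies in [11, 18]  true
C6: u = 14 is not in {18, 19, 11, 9}  false
C7: t + u = 10 + 14 = 24; 24 < 25  true

No — constraints 3, 4, and 6 are not satisfied.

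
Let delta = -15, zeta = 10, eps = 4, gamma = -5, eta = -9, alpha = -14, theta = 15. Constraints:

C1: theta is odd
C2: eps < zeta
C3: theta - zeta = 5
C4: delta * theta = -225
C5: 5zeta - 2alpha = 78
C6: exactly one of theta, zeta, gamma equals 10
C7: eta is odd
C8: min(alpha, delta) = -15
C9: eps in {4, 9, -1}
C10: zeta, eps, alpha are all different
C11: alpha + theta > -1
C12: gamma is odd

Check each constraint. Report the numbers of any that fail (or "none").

C1: theta = 15 is odd  ✓
C2: eps = 4, zeta = 10; 4 < 10  ✓
C3: theta - zeta = 15 - 10 = 5  ✓
C4: delta * theta = -15 * 15 = -225  ✓
C5: 5zeta - 2alpha = 5(10) - 2(-14) = 78  ✓
C6: theta=15, zeta=10, gamma=-5; 1 of them equals 10  ✓
C7: eta = -9 is odd  ✓
C8: min(-14, -15) = -15  ✓
C9: eps = 4 is in {4, 9, -1}  ✓
C10: values 10, 4, -14 are pairwise distinct  ✓
C11: alpha + theta = -14 + 15 = 1; 1 > -1  ✓
C12: gamma = -5 is odd  ✓

No violations.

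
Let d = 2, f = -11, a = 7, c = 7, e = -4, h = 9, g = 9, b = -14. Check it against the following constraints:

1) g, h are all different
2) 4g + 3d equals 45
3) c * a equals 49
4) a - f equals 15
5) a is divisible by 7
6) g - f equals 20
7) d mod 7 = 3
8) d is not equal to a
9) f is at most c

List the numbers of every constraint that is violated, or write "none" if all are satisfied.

No — constraints 1, 2, 4, and 7 are not satisfied.

1) g = h = 9, not all different  no
2) 4g + 3d = 4(9) + 3(2) = 42, not 45  no
3) c * a = 7 * 7 = 49  yes
4) a - f = 7 - (-11) = 18, not 15  no
5) 7 / 7 = 1, so 7 divides 7  yes
6) g - f = 9 - (-11) = 20  yes
7) 2 mod 7 = 2, not 3  no
8) d = 2, a = 7; distinct  yes
9) f = -11, c = 7; -11 ≤ 7  yes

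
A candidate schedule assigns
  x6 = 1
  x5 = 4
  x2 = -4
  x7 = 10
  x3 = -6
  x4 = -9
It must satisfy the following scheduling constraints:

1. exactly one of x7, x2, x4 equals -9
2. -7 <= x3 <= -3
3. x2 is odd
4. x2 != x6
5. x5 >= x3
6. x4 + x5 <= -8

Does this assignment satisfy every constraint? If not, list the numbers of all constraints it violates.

Constraints 3 and 6 do not hold.

1. x7=10, x2=-4, x4=-9; 1 of them equals -9  OK
2. x3 = -6 lies in [-7, -3]  OK
3. x2 = -4 is even  FAIL
4. x2 = -4, x6 = 1; distinct  OK
5. x5 = 4, x3 = -6; 4 ≥ -6  OK
6. x4 + x5 = -9 + 4 = -5; -5 > -8, bound -8 not met  FAIL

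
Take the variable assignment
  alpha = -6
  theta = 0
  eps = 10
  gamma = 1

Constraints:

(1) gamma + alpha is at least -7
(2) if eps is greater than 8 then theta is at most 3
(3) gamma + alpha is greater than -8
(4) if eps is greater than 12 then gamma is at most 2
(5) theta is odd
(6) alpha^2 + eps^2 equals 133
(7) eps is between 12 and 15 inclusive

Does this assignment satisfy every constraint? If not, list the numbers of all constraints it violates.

(1) gamma + alpha = 1 + (-6) = -5; -5 ≥ -7 — satisfied.
(2) eps = 10 > 8, so we need theta ≤ 3; theta = 0 ≤ 3 — satisfied.
(3) gamma + alpha = 1 + (-6) = -5; -5 > -8 — satisfied.
(4) eps = 10, not > 12; antecedent false, conditional vacuously true — satisfied.
(5) theta = 0 is even — violated.
(6) alpha^2 + eps^2 = (-6)^2 + 10^2 = 36 + 100 = 136, not 133 — violated.
(7) eps = 10 is outside [12, 15] — violated.

No — constraints 5, 6, 7 are not satisfied.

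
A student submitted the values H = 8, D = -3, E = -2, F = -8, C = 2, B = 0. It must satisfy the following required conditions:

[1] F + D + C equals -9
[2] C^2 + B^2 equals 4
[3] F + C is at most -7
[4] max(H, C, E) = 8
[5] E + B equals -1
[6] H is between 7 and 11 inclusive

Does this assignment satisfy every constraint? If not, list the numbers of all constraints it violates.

[1] F + D + C = -8 + (-3) + 2 = -9  true
[2] C^2 + B^2 = 2^2 + 0^2 = 4 + 0 = 4  true
[3] F + C = -8 + 2 = -6; -6 > -7, bound -7 not met  false
[4] max(8, 2, -2) = 8  true
[5] E + B = -2 + 0 = -2, not -1  false
[6] H = 8 lies in [7, 11]  true

The assignment fails constraints 3 and 5.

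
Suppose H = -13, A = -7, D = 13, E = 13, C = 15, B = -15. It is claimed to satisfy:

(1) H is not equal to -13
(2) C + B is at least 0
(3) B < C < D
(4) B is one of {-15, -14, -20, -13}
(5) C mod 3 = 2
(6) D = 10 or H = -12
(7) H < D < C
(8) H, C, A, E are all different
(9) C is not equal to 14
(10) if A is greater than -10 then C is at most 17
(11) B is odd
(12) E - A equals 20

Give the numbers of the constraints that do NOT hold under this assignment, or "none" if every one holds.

(1) H = -13, but -13 is required to differ — does not hold.
(2) C + B = 15 + (-15) = 0; 0 ≥ 0 — holds.
(3) values -15, 15, 13; C = 15 is not < D = 13 — does not hold.
(4) B = -15 is in {-15, -14, -20, -13} — holds.
(5) 15 mod 3 = 0, not 2 — does not hold.
(6) D = 13 ≠ 10 and H = -13 ≠ -12; both disjuncts false — does not hold.
(7) values -13 < 13 < 15 — holds.
(8) values -13, 15, -7, 13 are pairwise distinct — holds.
(9) C = 15, and 15 ≠ 14 — holds.
(10) A = -7 > -10, so we need C ≤ 17; C = 15 ≤ 17 — holds.
(11) B = -15 is odd — holds.
(12) E - A = 13 - (-7) = 20 — holds.

Constraints 1, 3, 5, 6 do not hold.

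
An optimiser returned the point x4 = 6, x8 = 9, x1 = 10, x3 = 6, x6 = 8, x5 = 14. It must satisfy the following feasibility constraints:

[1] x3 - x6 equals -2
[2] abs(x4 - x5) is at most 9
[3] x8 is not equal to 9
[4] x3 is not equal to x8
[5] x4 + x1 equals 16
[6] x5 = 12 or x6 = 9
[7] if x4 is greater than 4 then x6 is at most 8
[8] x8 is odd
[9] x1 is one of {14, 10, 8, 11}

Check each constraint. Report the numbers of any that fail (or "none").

Violated: 3 and 6.

[1] x3 - x6 = 6 - 8 = -2 — satisfied.
[2] abs(6 - 14) = 8; 8 ≤ 9 — satisfied.
[3] x8 = 9, but 9 is required to differ — violated.
[4] x3 = 6, x8 = 9; distinct — satisfied.
[5] x4 + x1 = 6 + 10 = 16 — satisfied.
[6] x5 = 14 ≠ 12 and x6 = 8 ≠ 9; both disjuncts false — violated.
[7] x4 = 6 > 4, so we need x6 ≤ 8; x6 = 8 ≤ 8 — satisfied.
[8] x8 = 9 is odd — satisfied.
[9] x1 = 10 is in {14, 10, 8, 11} — satisfied.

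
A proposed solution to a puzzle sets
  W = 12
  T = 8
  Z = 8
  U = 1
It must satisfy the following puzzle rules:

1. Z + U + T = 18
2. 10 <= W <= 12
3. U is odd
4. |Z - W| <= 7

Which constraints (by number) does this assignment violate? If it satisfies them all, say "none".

1. Z + U + T = 8 + 1 + 8 = 17, not 18  no
2. W = 12 lies in [10, 12]  yes
3. U = 1 is odd  yes
4. |8 - 12| = 4; 4 ≤ 7  yes

No — constraint 1 is not satisfied.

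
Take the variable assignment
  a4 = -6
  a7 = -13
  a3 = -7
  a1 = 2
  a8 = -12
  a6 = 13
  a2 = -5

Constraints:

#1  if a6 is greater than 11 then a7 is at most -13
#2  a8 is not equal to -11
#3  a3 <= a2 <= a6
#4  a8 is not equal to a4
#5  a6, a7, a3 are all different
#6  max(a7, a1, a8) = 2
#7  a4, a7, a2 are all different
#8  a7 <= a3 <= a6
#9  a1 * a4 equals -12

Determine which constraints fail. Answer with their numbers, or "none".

#1 a6 = 13 > 11, so we need a7 ≤ -13; a7 = -13 ≤ -13  ✓
#2 a8 = -12, and -12 ≠ -11  ✓
#3 values -7 <= -5 <= 13  ✓
#4 a8 = -12, a4 = -6; distinct  ✓
#5 values 13, -13, -7 are pairwise distinct  ✓
#6 max(-13, 2, -12) = 2  ✓
#7 values -6, -13, -5 are pairwise distinct  ✓
#8 values -13 <= -7 <= 13  ✓
#9 a1 * a4 = 2 * (-6) = -12  ✓

None — every constraint holds.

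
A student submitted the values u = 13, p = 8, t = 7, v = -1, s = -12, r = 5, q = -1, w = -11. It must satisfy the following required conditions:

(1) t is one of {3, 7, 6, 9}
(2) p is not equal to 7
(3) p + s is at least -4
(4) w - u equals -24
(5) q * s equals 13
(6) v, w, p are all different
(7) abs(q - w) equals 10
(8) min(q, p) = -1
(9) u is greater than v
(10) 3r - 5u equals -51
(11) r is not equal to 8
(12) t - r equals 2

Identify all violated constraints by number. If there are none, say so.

(1) t = 7 is in {3, 7, 6, 9} — holds.
(2) p = 8, and 8 ≠ 7 — holds.
(3) p + s = 8 + (-12) = -4; -4 ≥ -4 — holds.
(4) w - u = -11 - 13 = -24 — holds.
(5) q * s = -1 * (-12) = 12, not 13 — does not hold.
(6) values -1, -11, 8 are pairwise distinct — holds.
(7) abs(-1 - (-11)) = 10 — holds.
(8) min(-1, 8) = -1 — holds.
(9) u = 13, v = -1; 13 > -1 — holds.
(10) 3r - 5u = 3(5) - 5(13) = -50, not -51 — does not hold.
(11) r = 5, and 5 ≠ 8 — holds.
(12) t - r = 7 - 5 = 2 — holds.

Constraints 5, 10 do not hold.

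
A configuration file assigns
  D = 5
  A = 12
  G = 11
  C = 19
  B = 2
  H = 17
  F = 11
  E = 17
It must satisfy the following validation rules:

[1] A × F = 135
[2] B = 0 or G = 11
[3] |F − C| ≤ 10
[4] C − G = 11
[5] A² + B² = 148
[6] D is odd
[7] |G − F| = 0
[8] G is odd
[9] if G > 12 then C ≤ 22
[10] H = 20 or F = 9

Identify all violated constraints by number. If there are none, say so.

Constraints 1, 4, and 10 are violated.

[1] A × F = 12 × 11 = 132, not 135  ✗
[2] B = 2 ≠ 0, but G = 11 = 11 (second disjunct)  ✓
[3] |11 − 19| = 8; 8 ≤ 10  ✓
[4] C − G = 19 − 11 = 8, not 11  ✗
[5] A² + B² = 12² + 2² = 144 + 4 = 148  ✓
[6] D = 5 is odd  ✓
[7] |11 − 11| = 0  ✓
[8] G = 11 is odd  ✓
[9] G = 11, not > 12; antecedent false, conditional vacuously true  ✓
[10] H = 17 ≠ 20 and F = 11 ≠ 9; both disjuncts false  ✗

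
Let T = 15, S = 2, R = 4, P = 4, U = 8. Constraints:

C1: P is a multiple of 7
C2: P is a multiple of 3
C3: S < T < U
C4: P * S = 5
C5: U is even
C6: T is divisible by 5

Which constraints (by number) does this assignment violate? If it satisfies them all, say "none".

C1: 4 = 7*0 + 4, so 7 does not divide 4 — violated.
C2: 4 = 3*1 + 1, so 3 does not divide 4 — violated.
C3: values 2, 15, 8; T = 15 is not < U = 8 — violated.
C4: P * S = 4 * 2 = 8, not 5 — violated.
C5: U = 8 is even — OK.
C6: 15 / 5 = 3, so 5 divides 15 — OK.

Constraints 1, 2, 3, and 4 are violated.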